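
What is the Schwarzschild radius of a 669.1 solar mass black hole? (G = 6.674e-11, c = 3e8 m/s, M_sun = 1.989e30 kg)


M = 669.1 * 1.989e30 kg = 1.3308399e+33 kg. rs = 2GM/c^2 = 2 * 6.674e-11 * 1.3308399e+33 / (3e8)^2 = 1.974e+06

1.974e+06 m


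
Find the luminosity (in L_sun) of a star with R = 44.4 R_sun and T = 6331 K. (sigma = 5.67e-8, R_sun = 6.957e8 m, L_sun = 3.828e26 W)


R = 44.4 * 6.957e8 m = 3.088908e+10 m. L = 4*pi*R^2*sigma*T^4 = 4*pi*(3.088908e+10)^2 * 5.67e-8 * 6331^4 = 1.09217473e+30 W. L/L_sun = 1.09217473e+30 / 3.828e26 = 2853.121

2853.121 L_sun


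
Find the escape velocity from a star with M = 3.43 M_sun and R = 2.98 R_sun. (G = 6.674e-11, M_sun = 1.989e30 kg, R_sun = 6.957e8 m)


M = 3.43 * 1.989e30 kg = 6.82227e+30 kg; R = 2.98 * 6.957e8 m = 2.073186e+09 m. v_esc = sqrt(2GM/R) = sqrt(2 * 6.674e-11 * 6.82227e+30 / 2.073186e+09) = 662755.6165

662755.6165 m/s


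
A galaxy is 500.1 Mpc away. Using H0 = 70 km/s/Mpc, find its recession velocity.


v = H0 * d = 70 * 500.1 = 35007.0

35007.0 km/s


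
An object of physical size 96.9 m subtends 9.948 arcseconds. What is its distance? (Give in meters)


D = size / theta_rad, theta_rad = 9.948 * pi/(180*3600) = 4.823e-05, D = 2.009e+06

2.009e+06 m


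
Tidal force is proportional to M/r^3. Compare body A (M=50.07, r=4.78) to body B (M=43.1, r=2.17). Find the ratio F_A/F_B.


Ratio = (M1/r1^3) / (M2/r2^3) = (50.07/4.78^3) / (43.1/2.17^3) = 0.1087

0.1087


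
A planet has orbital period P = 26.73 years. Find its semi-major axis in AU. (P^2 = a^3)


a = P^(2/3) = 26.73^(2/3) = 8.9399

8.9399 AU


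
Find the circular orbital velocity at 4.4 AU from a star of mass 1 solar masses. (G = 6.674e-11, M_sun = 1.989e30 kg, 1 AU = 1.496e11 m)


v = sqrt(GM/r) = sqrt(6.674e-11 * 1.989e+30 / 6.582e+11) = 14200.9814

14200.9814 m/s


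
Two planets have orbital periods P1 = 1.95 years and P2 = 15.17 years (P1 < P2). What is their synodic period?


1/P_syn = |1/P1 - 1/P2| = |1/1.95 - 1/15.17| => P_syn = 2.2376

2.2376 years


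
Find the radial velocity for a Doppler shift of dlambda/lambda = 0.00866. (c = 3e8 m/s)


v = (dlambda/lambda) * c = 0.00866 * 3e8 = 2.598e+06

2.598e+06 m/s


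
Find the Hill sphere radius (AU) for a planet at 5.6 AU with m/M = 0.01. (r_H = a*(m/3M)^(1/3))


r_H = a * (m/3M)^(1/3) = 5.6 * (0.01/3)^(1/3) = 0.8365

0.8365 AU


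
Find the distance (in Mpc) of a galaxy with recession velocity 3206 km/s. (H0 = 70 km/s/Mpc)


d = v / H0 = 3206 / 70 = 45.8

45.8 Mpc


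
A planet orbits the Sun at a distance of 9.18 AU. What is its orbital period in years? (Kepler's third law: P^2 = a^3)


P = a^(3/2) = 9.18^1.5 = 27.814

27.814 years


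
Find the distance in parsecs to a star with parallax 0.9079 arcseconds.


d = 1/p = 1/0.9079 = 1.1014

1.1014 pc


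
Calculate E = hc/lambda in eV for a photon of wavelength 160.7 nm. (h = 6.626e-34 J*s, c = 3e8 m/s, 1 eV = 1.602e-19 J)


E = hc/lambda = 6.626e-34 * 3e8 / 1.607e-07 = 1.237e-18 J = 7.7214 eV

7.7214 eV


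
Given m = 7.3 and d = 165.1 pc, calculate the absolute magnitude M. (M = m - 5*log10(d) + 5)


M = m - 5*log10(d) + 5 = 7.3 - 5*log10(165.1) + 5 = 1.2113

1.2113


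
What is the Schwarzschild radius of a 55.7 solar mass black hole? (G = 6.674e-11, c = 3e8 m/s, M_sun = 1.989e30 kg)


M = 55.7 * 1.989e30 kg = 1.107873e+32 kg. rs = 2GM/c^2 = 2 * 6.674e-11 * 1.107873e+32 / (3e8)^2 = 164309.8756

164309.8756 m


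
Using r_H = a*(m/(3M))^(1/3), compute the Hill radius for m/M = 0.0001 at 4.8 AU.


r_H = a * (m/3M)^(1/3) = 4.8 * (0.0001/3)^(1/3) = 0.1545

0.1545 AU


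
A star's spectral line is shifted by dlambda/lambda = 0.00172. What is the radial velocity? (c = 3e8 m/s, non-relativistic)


v = (dlambda/lambda) * c = 0.00172 * 3e8 = 516000.0

516000.0 m/s


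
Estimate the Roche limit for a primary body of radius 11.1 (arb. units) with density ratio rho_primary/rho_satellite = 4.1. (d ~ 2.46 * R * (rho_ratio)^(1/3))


d_Roche = 2.46 * 11.1 * 4.1^(1/3) = 43.7038

43.7038


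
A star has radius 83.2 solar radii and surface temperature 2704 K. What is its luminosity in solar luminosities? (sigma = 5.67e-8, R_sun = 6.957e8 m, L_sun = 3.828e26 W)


R = 83.2 * 6.957e8 m = 5.788224e+10 m. L = 4*pi*R^2*sigma*T^4 = 4*pi*(5.788224e+10)^2 * 5.67e-8 * 2704^4 = 1.27617529e+29 W. L/L_sun = 1.27617529e+29 / 3.828e26 = 333.3791

333.3791 L_sun


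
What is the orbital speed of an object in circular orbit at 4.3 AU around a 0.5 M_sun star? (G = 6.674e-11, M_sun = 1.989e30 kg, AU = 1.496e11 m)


v = sqrt(GM/r) = sqrt(6.674e-11 * 9.945e+29 / 6.433e+11) = 10157.7021

10157.7021 m/s


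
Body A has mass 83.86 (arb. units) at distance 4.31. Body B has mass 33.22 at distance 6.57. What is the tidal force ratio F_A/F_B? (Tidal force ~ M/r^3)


Ratio = (M1/r1^3) / (M2/r2^3) = (83.86/4.31^3) / (33.22/6.57^3) = 8.9417

8.9417


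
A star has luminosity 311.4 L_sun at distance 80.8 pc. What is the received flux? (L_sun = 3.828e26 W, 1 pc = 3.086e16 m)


F = L / (4*pi*d^2) = 1.192e+29 / (4*pi*(2.493e+18)^2) = 1.526e-09

1.526e-09 W/m^2


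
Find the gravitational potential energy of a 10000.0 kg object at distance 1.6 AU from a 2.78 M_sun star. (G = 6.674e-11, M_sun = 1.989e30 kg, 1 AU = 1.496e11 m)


M = 2.78 * 1.989e30 kg = 5.52942e+30 kg; r = 1.6 AU * 1.496e11 m/AU = 2.3936e+11 m. U = -GM*m/r = -(6.674e-11 * 5.52942e+30 * 10000.0) / 2.3936e+11 = -1.542e+13

-1.542e+13 J


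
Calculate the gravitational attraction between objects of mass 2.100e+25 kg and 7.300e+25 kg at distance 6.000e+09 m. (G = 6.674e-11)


F = G*m1*m2/r^2 = 6.674e-11 * 2.100e+25 * 7.300e+25 / (6.000e+09)^2 = 6.674e-11 * 1.533e+51 / 3.600e+19 = 2.842e+21

2.842e+21 N


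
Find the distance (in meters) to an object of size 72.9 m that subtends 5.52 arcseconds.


D = size / theta_rad, theta_rad = 5.52 * pi/(180*3600) = 2.676e-05, D = 2.724e+06

2.724e+06 m


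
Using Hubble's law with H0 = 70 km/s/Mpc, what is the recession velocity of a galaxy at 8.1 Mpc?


v = H0 * d = 70 * 8.1 = 567.0

567.0 km/s


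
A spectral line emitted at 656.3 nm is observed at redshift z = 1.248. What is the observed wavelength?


lam_obs = lam_emit * (1 + z) = 656.3 * (1 + 1.248) = 1475.3624

1475.3624 nm


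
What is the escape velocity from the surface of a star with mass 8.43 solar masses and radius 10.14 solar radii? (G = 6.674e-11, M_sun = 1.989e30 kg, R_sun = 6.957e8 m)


M = 8.43 * 1.989e30 kg = 1.676727e+31 kg; R = 10.14 * 6.957e8 m = 7.054398e+09 m. v_esc = sqrt(2GM/R) = sqrt(2 * 6.674e-11 * 1.676727e+31 / 7.054398e+09) = 563260.503

563260.503 m/s


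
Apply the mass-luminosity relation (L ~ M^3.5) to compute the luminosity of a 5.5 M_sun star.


L/L_sun = (M/M_sun)^3.5 = 5.5^3.5 = 390.184

390.184 L_sun


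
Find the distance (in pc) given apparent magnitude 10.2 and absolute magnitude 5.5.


d = 10^((m - M + 5)/5) = 10^((10.2 - 5.5 + 5)/5) = 87.0964

87.0964 pc


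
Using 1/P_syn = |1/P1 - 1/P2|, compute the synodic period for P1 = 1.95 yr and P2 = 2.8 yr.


1/P_syn = |1/P1 - 1/P2| = |1/1.95 - 1/2.8| => P_syn = 6.4235

6.4235 years


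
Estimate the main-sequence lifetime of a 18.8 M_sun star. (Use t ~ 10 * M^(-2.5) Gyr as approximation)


t = 10 * M^(-2.5) = 10 * 18.8^(-2.5) = 0.0065

0.0065 Gyr


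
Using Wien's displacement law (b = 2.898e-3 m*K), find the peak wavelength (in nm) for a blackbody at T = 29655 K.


lam_max = b / T = 2.898e-3 / 29655 = 9.772e-08 m = 97.7238 nm

97.7238 nm


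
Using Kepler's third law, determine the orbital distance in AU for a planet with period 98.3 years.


a = P^(2/3) = 98.3^(2/3) = 21.2995

21.2995 AU


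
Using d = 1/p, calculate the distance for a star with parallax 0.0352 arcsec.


d = 1/p = 1/0.0352 = 28.4091

28.4091 pc


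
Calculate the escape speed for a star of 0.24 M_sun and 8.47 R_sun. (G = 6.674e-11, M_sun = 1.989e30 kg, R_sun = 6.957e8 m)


M = 0.24 * 1.989e30 kg = 4.7736e+29 kg; R = 8.47 * 6.957e8 m = 5.892579e+09 m. v_esc = sqrt(2GM/R) = sqrt(2 * 6.674e-11 * 4.7736e+29 / 5.892579e+09) = 103986.8457

103986.8457 m/s


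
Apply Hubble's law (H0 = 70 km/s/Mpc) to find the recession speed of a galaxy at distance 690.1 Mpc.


v = H0 * d = 70 * 690.1 = 48307.0

48307.0 km/s


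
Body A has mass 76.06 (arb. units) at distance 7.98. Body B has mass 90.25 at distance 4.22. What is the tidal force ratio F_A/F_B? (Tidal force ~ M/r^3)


Ratio = (M1/r1^3) / (M2/r2^3) = (76.06/7.98^3) / (90.25/4.22^3) = 0.1246

0.1246


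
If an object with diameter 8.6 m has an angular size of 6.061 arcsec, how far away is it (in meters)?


D = size / theta_rad, theta_rad = 6.061 * pi/(180*3600) = 2.938e-05, D = 292670.7365

292670.7365 m


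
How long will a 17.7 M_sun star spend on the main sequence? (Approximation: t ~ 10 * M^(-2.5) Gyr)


t = 10 * M^(-2.5) = 10 * 17.7^(-2.5) = 0.0076

0.0076 Gyr


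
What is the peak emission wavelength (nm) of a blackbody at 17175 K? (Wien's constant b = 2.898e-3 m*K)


lam_max = b / T = 2.898e-3 / 17175 = 1.687e-07 m = 168.7336 nm

168.7336 nm


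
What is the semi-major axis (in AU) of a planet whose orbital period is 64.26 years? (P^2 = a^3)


a = P^(2/3) = 64.26^(2/3) = 16.0433

16.0433 AU


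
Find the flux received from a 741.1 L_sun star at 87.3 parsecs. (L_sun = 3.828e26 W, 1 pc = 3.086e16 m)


F = L / (4*pi*d^2) = 2.837e+29 / (4*pi*(2.694e+18)^2) = 3.110e-09

3.110e-09 W/m^2


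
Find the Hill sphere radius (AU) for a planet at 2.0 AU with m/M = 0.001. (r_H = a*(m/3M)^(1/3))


r_H = a * (m/3M)^(1/3) = 2.0 * (0.001/3)^(1/3) = 0.1387

0.1387 AU


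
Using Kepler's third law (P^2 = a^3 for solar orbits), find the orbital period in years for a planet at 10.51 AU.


P = a^(3/2) = 10.51^1.5 = 34.0725

34.0725 years


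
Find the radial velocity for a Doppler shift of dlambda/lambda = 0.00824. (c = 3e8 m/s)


v = (dlambda/lambda) * c = 0.00824 * 3e8 = 2.472e+06

2.472e+06 m/s


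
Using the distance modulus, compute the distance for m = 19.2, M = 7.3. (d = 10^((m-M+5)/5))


d = 10^((m - M + 5)/5) = 10^((19.2 - 7.3 + 5)/5) = 2398.8329

2398.8329 pc


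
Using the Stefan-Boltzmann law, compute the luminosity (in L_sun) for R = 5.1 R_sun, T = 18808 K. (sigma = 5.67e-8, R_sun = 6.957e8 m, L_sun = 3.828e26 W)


R = 5.1 * 6.957e8 m = 3.54807e+09 m. L = 4*pi*R^2*sigma*T^4 = 4*pi*(3.54807e+09)^2 * 5.67e-8 * 18808^4 = 1.122400228e+30 W. L/L_sun = 1.122400228e+30 / 3.828e26 = 2932.08

2932.08 L_sun


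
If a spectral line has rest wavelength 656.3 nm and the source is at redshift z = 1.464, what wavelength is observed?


lam_obs = lam_emit * (1 + z) = 656.3 * (1 + 1.464) = 1617.1232

1617.1232 nm


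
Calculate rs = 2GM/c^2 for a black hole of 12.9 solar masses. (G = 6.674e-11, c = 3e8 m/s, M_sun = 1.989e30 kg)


M = 12.9 * 1.989e30 kg = 2.56581e+31 kg. rs = 2GM/c^2 = 2 * 6.674e-11 * 2.56581e+31 / (3e8)^2 = 38053.8132

38053.8132 m


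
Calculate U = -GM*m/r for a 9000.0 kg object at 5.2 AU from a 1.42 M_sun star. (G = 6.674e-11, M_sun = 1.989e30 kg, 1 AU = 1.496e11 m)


M = 1.42 * 1.989e30 kg = 2.82438e+30 kg; r = 5.2 AU * 1.496e11 m/AU = 7.7792e+11 m. U = -GM*m/r = -(6.674e-11 * 2.82438e+30 * 9000.0) / 7.7792e+11 = -2.181e+12

-2.181e+12 J


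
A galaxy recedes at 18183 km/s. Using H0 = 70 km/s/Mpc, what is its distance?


d = v / H0 = 18183 / 70 = 259.7571

259.7571 Mpc


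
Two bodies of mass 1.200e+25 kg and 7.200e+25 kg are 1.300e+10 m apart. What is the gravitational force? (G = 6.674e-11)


F = G*m1*m2/r^2 = 6.674e-11 * 1.200e+25 * 7.200e+25 / (1.300e+10)^2 = 6.674e-11 * 8.640e+50 / 1.690e+20 = 3.412e+20

3.412e+20 N


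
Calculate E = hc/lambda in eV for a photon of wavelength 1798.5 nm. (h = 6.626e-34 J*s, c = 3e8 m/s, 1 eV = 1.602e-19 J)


E = hc/lambda = 6.626e-34 * 3e8 / 1.799e-06 = 1.105e-19 J = 0.6899 eV

0.6899 eV


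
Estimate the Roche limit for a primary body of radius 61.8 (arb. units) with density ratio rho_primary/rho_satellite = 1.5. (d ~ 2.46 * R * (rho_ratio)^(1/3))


d_Roche = 2.46 * 61.8 * 1.5^(1/3) = 174.0286

174.0286


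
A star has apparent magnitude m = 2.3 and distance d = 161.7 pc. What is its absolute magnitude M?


M = m - 5*log10(d) + 5 = 2.3 - 5*log10(161.7) + 5 = -3.7436

-3.7436


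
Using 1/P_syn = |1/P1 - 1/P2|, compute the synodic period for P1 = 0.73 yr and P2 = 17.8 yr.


1/P_syn = |1/P1 - 1/P2| = |1/0.73 - 1/17.8| => P_syn = 0.7612

0.7612 years


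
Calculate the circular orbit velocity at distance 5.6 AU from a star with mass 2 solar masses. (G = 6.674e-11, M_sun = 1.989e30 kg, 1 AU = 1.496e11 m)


v = sqrt(GM/r) = sqrt(6.674e-11 * 3.978e+30 / 8.378e+11) = 17801.8723

17801.8723 m/s


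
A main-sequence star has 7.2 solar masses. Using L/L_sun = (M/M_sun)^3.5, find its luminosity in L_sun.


L/L_sun = (M/M_sun)^3.5 = 7.2^3.5 = 1001.5295

1001.5295 L_sun


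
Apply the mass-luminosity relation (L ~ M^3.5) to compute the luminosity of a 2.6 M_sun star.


L/L_sun = (M/M_sun)^3.5 = 2.6^3.5 = 28.3404

28.3404 L_sun


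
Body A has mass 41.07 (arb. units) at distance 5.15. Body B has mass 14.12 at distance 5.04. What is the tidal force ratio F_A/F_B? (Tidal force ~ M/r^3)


Ratio = (M1/r1^3) / (M2/r2^3) = (41.07/5.15^3) / (14.12/5.04^3) = 2.7262

2.7262


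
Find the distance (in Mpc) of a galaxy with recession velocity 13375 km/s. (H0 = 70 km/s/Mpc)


d = v / H0 = 13375 / 70 = 191.0714

191.0714 Mpc


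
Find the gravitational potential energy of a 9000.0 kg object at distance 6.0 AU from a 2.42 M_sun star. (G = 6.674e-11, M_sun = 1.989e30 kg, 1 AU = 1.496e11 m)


M = 2.42 * 1.989e30 kg = 4.81338e+30 kg; r = 6.0 AU * 1.496e11 m/AU = 8.976e+11 m. U = -GM*m/r = -(6.674e-11 * 4.81338e+30 * 9000.0) / 8.976e+11 = -3.221e+12

-3.221e+12 J


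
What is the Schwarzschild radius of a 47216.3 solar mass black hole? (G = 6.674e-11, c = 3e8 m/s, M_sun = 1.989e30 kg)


M = 47216.3 * 1.989e30 kg = 9.39132207e+34 kg. rs = 2GM/c^2 = 2 * 6.674e-11 * 9.39132207e+34 / (3e8)^2 = 1.393e+08

1.393e+08 m


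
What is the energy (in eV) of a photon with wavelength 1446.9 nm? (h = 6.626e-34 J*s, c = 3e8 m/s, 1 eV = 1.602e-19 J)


E = hc/lambda = 6.626e-34 * 3e8 / 1.447e-06 = 1.374e-19 J = 0.8576 eV

0.8576 eV


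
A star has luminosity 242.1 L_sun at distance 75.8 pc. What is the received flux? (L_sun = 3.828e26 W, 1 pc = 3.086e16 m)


F = L / (4*pi*d^2) = 9.268e+28 / (4*pi*(2.339e+18)^2) = 1.348e-09

1.348e-09 W/m^2


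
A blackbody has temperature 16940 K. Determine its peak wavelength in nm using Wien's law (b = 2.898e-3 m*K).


lam_max = b / T = 2.898e-3 / 16940 = 1.711e-07 m = 171.0744 nm

171.0744 nm


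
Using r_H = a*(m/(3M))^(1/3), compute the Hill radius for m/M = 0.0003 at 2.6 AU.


r_H = a * (m/3M)^(1/3) = 2.6 * (0.0003/3)^(1/3) = 0.1207

0.1207 AU


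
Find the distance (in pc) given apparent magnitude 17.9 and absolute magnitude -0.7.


d = 10^((m - M + 5)/5) = 10^((17.9 - -0.7 + 5)/5) = 52480.746

52480.746 pc


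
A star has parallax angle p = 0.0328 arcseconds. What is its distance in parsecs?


d = 1/p = 1/0.0328 = 30.4878

30.4878 pc


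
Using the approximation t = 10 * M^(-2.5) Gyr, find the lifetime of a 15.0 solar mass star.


t = 10 * M^(-2.5) = 10 * 15.0^(-2.5) = 0.0115

0.0115 Gyr


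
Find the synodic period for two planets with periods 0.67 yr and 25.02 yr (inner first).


1/P_syn = |1/P1 - 1/P2| = |1/0.67 - 1/25.02| => P_syn = 0.6884

0.6884 years


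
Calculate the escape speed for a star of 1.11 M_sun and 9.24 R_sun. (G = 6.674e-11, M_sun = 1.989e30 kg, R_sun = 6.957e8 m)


M = 1.11 * 1.989e30 kg = 2.20779e+30 kg; R = 9.24 * 6.957e8 m = 6.428268e+09 m. v_esc = sqrt(2GM/R) = sqrt(2 * 6.674e-11 * 2.20779e+30 / 6.428268e+09) = 214111.4993

214111.4993 m/s


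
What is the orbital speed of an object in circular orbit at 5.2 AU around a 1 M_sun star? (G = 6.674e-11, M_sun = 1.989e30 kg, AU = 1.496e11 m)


v = sqrt(GM/r) = sqrt(6.674e-11 * 1.989e+30 / 7.779e+11) = 13063.0029

13063.0029 m/s


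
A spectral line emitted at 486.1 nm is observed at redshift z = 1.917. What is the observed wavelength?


lam_obs = lam_emit * (1 + z) = 486.1 * (1 + 1.917) = 1417.9537

1417.9537 nm


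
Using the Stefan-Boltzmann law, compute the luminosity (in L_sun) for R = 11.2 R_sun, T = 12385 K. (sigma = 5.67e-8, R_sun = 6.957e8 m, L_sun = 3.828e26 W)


R = 11.2 * 6.957e8 m = 7.79184e+09 m. L = 4*pi*R^2*sigma*T^4 = 4*pi*(7.79184e+09)^2 * 5.67e-8 * 12385^4 = 1.017787279e+30 W. L/L_sun = 1.017787279e+30 / 3.828e26 = 2658.7964

2658.7964 L_sun


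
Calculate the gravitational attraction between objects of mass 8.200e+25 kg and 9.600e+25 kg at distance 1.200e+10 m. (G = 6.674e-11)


F = G*m1*m2/r^2 = 6.674e-11 * 8.200e+25 * 9.600e+25 / (1.200e+10)^2 = 6.674e-11 * 7.872e+51 / 1.440e+20 = 3.648e+21

3.648e+21 N


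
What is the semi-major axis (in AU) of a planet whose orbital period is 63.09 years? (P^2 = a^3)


a = P^(2/3) = 63.09^(2/3) = 15.848

15.848 AU


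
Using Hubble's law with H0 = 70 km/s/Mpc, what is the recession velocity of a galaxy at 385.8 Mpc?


v = H0 * d = 70 * 385.8 = 27006.0

27006.0 km/s


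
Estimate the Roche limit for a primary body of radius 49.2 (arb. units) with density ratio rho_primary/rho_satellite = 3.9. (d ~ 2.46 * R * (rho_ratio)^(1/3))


d_Roche = 2.46 * 49.2 * 3.9^(1/3) = 190.5117

190.5117


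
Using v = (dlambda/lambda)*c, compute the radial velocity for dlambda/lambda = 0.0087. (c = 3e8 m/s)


v = (dlambda/lambda) * c = 0.0087 * 3e8 = 2.610e+06

2.610e+06 m/s


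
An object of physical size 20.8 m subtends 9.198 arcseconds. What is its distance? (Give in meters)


D = size / theta_rad, theta_rad = 9.198 * pi/(180*3600) = 4.459e-05, D = 466439.2227

466439.2227 m


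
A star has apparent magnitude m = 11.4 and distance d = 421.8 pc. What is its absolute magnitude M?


M = m - 5*log10(d) + 5 = 11.4 - 5*log10(421.8) + 5 = 3.2745

3.2745


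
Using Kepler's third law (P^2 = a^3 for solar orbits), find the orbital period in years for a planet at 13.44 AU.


P = a^(3/2) = 13.44^1.5 = 49.2719

49.2719 years


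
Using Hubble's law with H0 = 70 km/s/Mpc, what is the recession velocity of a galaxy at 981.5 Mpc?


v = H0 * d = 70 * 981.5 = 68705.0

68705.0 km/s


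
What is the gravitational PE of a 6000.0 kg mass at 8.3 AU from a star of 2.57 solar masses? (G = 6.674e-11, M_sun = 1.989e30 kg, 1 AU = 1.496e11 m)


M = 2.57 * 1.989e30 kg = 5.11173e+30 kg; r = 8.3 AU * 1.496e11 m/AU = 1.24168e+12 m. U = -GM*m/r = -(6.674e-11 * 5.11173e+30 * 6000.0) / 1.24168e+12 = -1.649e+12

-1.649e+12 J


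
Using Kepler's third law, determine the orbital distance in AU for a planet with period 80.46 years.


a = P^(2/3) = 80.46^(2/3) = 18.6375

18.6375 AU


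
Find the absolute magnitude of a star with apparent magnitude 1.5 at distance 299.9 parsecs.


M = m - 5*log10(d) + 5 = 1.5 - 5*log10(299.9) + 5 = -5.8849

-5.8849


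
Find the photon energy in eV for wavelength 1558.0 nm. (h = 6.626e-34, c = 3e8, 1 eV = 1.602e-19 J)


E = hc/lambda = 6.626e-34 * 3e8 / 1.558e-06 = 1.276e-19 J = 0.7964 eV

0.7964 eV


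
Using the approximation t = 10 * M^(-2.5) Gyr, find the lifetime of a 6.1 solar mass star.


t = 10 * M^(-2.5) = 10 * 6.1^(-2.5) = 0.1088

0.1088 Gyr


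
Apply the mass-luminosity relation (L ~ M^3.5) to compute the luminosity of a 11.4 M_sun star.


L/L_sun = (M/M_sun)^3.5 = 11.4^3.5 = 5002.2683

5002.2683 L_sun


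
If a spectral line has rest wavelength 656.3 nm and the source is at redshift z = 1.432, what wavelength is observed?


lam_obs = lam_emit * (1 + z) = 656.3 * (1 + 1.432) = 1596.1216

1596.1216 nm


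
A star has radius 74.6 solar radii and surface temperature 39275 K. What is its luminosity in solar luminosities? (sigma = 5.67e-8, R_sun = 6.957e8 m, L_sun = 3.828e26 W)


R = 74.6 * 6.957e8 m = 5.189922e+10 m. L = 4*pi*R^2*sigma*T^4 = 4*pi*(5.189922e+10)^2 * 5.67e-8 * 39275^4 = 4.566456863e+33 W. L/L_sun = 4.566456863e+33 / 3.828e26 = 1.193e+07

1.193e+07 L_sun


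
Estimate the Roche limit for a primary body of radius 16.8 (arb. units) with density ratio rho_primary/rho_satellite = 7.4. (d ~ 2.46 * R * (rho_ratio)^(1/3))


d_Roche = 2.46 * 16.8 * 7.4^(1/3) = 80.5357

80.5357


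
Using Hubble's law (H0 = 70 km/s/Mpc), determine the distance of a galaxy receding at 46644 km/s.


d = v / H0 = 46644 / 70 = 666.3429

666.3429 Mpc


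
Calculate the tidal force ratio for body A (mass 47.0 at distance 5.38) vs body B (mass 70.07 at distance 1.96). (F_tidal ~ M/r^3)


Ratio = (M1/r1^3) / (M2/r2^3) = (47.0/5.38^3) / (70.07/1.96^3) = 0.0324

0.0324


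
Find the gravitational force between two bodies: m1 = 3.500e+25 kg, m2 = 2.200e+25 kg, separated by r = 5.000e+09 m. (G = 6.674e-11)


F = G*m1*m2/r^2 = 6.674e-11 * 3.500e+25 * 2.200e+25 / (5.000e+09)^2 = 6.674e-11 * 7.700e+50 / 2.500e+19 = 2.056e+21

2.056e+21 N


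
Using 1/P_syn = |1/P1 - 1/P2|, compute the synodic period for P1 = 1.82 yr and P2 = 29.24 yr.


1/P_syn = |1/P1 - 1/P2| = |1/1.82 - 1/29.24| => P_syn = 1.9408

1.9408 years


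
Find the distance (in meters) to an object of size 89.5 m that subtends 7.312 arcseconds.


D = size / theta_rad, theta_rad = 7.312 * pi/(180*3600) = 3.545e-05, D = 2.525e+06

2.525e+06 m


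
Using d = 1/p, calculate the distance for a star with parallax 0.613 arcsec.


d = 1/p = 1/0.613 = 1.6313

1.6313 pc


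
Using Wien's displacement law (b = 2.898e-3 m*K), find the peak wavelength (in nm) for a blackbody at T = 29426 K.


lam_max = b / T = 2.898e-3 / 29426 = 9.848e-08 m = 98.4843 nm

98.4843 nm


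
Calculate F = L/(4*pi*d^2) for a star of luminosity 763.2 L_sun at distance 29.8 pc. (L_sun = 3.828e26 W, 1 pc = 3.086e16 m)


F = L / (4*pi*d^2) = 2.922e+29 / (4*pi*(9.196e+17)^2) = 2.749e-08

2.749e-08 W/m^2


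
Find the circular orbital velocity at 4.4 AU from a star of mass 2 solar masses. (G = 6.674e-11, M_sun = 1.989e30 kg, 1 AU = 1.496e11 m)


v = sqrt(GM/r) = sqrt(6.674e-11 * 3.978e+30 / 6.582e+11) = 20083.2205

20083.2205 m/s


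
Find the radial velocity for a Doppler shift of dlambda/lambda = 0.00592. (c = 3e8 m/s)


v = (dlambda/lambda) * c = 0.00592 * 3e8 = 1.776e+06

1.776e+06 m/s


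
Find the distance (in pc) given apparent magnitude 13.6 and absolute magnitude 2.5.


d = 10^((m - M + 5)/5) = 10^((13.6 - 2.5 + 5)/5) = 1659.5869

1659.5869 pc


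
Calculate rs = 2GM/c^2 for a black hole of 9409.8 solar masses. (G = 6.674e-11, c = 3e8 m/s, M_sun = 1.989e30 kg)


M = 9409.8 * 1.989e30 kg = 1.87160922e+34 kg. rs = 2GM/c^2 = 2 * 6.674e-11 * 1.87160922e+34 / (3e8)^2 = 2.776e+07

2.776e+07 m


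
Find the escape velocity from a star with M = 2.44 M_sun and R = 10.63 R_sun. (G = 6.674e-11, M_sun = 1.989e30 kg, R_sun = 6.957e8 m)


M = 2.44 * 1.989e30 kg = 4.85316e+30 kg; R = 10.63 * 6.957e8 m = 7.395291e+09 m. v_esc = sqrt(2GM/R) = sqrt(2 * 6.674e-11 * 4.85316e+30 / 7.395291e+09) = 295966.6452

295966.6452 m/s


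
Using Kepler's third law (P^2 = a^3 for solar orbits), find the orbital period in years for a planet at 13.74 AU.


P = a^(3/2) = 13.74^1.5 = 50.9308

50.9308 years


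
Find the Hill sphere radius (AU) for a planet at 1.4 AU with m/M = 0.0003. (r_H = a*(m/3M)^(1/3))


r_H = a * (m/3M)^(1/3) = 1.4 * (0.0003/3)^(1/3) = 0.065

0.065 AU


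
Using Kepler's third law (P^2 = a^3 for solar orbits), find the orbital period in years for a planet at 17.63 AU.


P = a^(3/2) = 17.63^1.5 = 74.025

74.025 years


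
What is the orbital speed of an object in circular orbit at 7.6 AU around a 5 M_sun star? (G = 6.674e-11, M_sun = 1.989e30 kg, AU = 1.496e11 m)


v = sqrt(GM/r) = sqrt(6.674e-11 * 9.945e+30 / 1.137e+12) = 24161.4449

24161.4449 m/s


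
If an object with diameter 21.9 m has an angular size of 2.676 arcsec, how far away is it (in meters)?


D = size / theta_rad, theta_rad = 2.676 * pi/(180*3600) = 1.297e-05, D = 1.688e+06

1.688e+06 m


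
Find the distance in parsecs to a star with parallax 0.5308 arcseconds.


d = 1/p = 1/0.5308 = 1.8839

1.8839 pc


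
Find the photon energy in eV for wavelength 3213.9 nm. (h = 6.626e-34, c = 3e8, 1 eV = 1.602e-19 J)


E = hc/lambda = 6.626e-34 * 3e8 / 3.214e-06 = 6.185e-20 J = 0.3861 eV

0.3861 eV


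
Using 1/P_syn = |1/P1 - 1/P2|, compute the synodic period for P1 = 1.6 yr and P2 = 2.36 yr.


1/P_syn = |1/P1 - 1/P2| = |1/1.6 - 1/2.36| => P_syn = 4.9684

4.9684 years


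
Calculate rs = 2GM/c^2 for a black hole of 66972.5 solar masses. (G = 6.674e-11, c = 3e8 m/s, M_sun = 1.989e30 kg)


M = 66972.5 * 1.989e30 kg = 1.332083025e+35 kg. rs = 2GM/c^2 = 2 * 6.674e-11 * 1.332083025e+35 / (3e8)^2 = 1.976e+08

1.976e+08 m


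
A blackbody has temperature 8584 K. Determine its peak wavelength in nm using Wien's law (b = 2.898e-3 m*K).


lam_max = b / T = 2.898e-3 / 8584 = 3.376e-07 m = 337.6048 nm

337.6048 nm


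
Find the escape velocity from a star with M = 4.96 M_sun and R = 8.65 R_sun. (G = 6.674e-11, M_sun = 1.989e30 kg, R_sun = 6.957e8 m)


M = 4.96 * 1.989e30 kg = 9.86544e+30 kg; R = 8.65 * 6.957e8 m = 6.017805e+09 m. v_esc = sqrt(2GM/R) = sqrt(2 * 6.674e-11 * 9.86544e+30 / 6.017805e+09) = 467786.0575

467786.0575 m/s


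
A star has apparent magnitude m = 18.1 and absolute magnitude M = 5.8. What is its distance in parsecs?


d = 10^((m - M + 5)/5) = 10^((18.1 - 5.8 + 5)/5) = 2884.0315

2884.0315 pc


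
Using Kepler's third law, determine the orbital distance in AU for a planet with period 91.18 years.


a = P^(2/3) = 91.18^(2/3) = 20.2581

20.2581 AU


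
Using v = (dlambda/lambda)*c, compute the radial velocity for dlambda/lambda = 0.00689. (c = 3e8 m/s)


v = (dlambda/lambda) * c = 0.00689 * 3e8 = 2.067e+06

2.067e+06 m/s


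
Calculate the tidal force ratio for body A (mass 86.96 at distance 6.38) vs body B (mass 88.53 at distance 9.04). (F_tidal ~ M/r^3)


Ratio = (M1/r1^3) / (M2/r2^3) = (86.96/6.38^3) / (88.53/9.04^3) = 2.7943

2.7943


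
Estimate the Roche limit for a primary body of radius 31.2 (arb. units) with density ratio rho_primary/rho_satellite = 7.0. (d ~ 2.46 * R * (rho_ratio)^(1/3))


d_Roche = 2.46 * 31.2 * 7.0^(1/3) = 146.8213

146.8213


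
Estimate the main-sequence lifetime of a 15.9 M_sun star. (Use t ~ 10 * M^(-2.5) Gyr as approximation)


t = 10 * M^(-2.5) = 10 * 15.9^(-2.5) = 0.0099

0.0099 Gyr


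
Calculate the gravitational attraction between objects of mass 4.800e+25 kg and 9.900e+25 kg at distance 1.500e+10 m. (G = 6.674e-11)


F = G*m1*m2/r^2 = 6.674e-11 * 4.800e+25 * 9.900e+25 / (1.500e+10)^2 = 6.674e-11 * 4.752e+51 / 2.250e+20 = 1.410e+21

1.410e+21 N


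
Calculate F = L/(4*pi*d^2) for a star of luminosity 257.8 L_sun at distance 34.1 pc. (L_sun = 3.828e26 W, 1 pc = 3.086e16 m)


F = L / (4*pi*d^2) = 9.869e+28 / (4*pi*(1.052e+18)^2) = 7.092e-09

7.092e-09 W/m^2


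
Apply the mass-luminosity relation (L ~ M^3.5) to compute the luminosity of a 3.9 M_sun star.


L/L_sun = (M/M_sun)^3.5 = 3.9^3.5 = 117.1456

117.1456 L_sun


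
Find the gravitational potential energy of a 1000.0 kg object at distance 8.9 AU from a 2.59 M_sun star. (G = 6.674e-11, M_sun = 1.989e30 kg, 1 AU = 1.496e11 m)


M = 2.59 * 1.989e30 kg = 5.15151e+30 kg; r = 8.9 AU * 1.496e11 m/AU = 1.33144e+12 m. U = -GM*m/r = -(6.674e-11 * 5.15151e+30 * 1000.0) / 1.33144e+12 = -2.582e+11

-2.582e+11 J


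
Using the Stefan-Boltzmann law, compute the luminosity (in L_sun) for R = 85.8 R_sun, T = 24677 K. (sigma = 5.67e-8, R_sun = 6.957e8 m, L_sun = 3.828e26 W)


R = 85.8 * 6.957e8 m = 5.969106e+10 m. L = 4*pi*R^2*sigma*T^4 = 4*pi*(5.969106e+10)^2 * 5.67e-8 * 24677^4 = 9.414146442e+32 W. L/L_sun = 9.414146442e+32 / 3.828e26 = 2.459e+06

2.459e+06 L_sun


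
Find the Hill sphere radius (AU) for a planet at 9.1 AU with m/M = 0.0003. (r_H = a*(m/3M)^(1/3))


r_H = a * (m/3M)^(1/3) = 9.1 * (0.0003/3)^(1/3) = 0.4224

0.4224 AU


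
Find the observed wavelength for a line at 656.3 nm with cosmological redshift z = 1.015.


lam_obs = lam_emit * (1 + z) = 656.3 * (1 + 1.015) = 1322.4445

1322.4445 nm


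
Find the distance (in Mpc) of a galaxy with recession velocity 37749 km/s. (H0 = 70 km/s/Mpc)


d = v / H0 = 37749 / 70 = 539.2714

539.2714 Mpc


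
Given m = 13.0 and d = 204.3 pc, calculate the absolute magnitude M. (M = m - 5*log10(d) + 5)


M = m - 5*log10(d) + 5 = 13.0 - 5*log10(204.3) + 5 = 6.4487

6.4487


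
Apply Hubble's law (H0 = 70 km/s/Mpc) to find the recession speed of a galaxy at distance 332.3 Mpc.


v = H0 * d = 70 * 332.3 = 23261.0

23261.0 km/s


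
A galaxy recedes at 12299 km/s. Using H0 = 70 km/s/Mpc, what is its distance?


d = v / H0 = 12299 / 70 = 175.7

175.7 Mpc


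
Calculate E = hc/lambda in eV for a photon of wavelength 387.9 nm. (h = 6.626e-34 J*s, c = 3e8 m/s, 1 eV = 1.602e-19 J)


E = hc/lambda = 6.626e-34 * 3e8 / 3.879e-07 = 5.125e-19 J = 3.1988 eV

3.1988 eV


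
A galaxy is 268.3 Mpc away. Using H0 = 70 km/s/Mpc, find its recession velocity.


v = H0 * d = 70 * 268.3 = 18781.0

18781.0 km/s


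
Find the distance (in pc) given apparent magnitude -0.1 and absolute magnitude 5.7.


d = 10^((m - M + 5)/5) = 10^((-0.1 - 5.7 + 5)/5) = 0.6918

0.6918 pc


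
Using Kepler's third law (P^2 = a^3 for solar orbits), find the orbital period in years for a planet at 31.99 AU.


P = a^(3/2) = 31.99^1.5 = 180.9345

180.9345 years


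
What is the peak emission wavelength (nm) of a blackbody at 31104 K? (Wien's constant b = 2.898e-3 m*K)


lam_max = b / T = 2.898e-3 / 31104 = 9.317e-08 m = 93.1713 nm

93.1713 nm


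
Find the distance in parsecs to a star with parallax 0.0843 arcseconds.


d = 1/p = 1/0.0843 = 11.8624

11.8624 pc


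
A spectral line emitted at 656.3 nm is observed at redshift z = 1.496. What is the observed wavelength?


lam_obs = lam_emit * (1 + z) = 656.3 * (1 + 1.496) = 1638.1248

1638.1248 nm


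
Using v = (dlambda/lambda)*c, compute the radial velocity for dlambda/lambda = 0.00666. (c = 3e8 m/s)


v = (dlambda/lambda) * c = 0.00666 * 3e8 = 1.998e+06

1.998e+06 m/s


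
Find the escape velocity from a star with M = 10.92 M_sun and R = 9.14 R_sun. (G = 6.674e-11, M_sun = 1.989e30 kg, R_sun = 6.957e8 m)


M = 10.92 * 1.989e30 kg = 2.171988e+31 kg; R = 9.14 * 6.957e8 m = 6.358698e+09 m. v_esc = sqrt(2GM/R) = sqrt(2 * 6.674e-11 * 2.171988e+31 / 6.358698e+09) = 675231.5248

675231.5248 m/s


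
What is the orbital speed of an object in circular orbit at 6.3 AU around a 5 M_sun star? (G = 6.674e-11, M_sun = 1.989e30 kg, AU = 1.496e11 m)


v = sqrt(GM/r) = sqrt(6.674e-11 * 9.945e+30 / 9.425e+11) = 26537.4643

26537.4643 m/s


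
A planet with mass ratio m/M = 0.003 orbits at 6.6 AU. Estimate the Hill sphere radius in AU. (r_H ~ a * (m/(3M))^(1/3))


r_H = a * (m/3M)^(1/3) = 6.6 * (0.003/3)^(1/3) = 0.66

0.66 AU


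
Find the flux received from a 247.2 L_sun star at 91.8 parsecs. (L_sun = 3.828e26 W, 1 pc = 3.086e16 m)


F = L / (4*pi*d^2) = 9.463e+28 / (4*pi*(2.833e+18)^2) = 9.383e-10

9.383e-10 W/m^2


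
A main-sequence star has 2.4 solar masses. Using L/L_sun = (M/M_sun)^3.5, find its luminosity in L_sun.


L/L_sun = (M/M_sun)^3.5 = 2.4^3.5 = 21.416

21.416 L_sun


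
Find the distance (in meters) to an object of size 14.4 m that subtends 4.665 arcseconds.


D = size / theta_rad, theta_rad = 4.665 * pi/(180*3600) = 2.262e-05, D = 636701.6527

636701.6527 m


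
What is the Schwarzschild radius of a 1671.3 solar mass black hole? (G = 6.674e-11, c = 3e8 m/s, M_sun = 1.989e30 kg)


M = 1671.3 * 1.989e30 kg = 3.3242157e+33 kg. rs = 2GM/c^2 = 2 * 6.674e-11 * 3.3242157e+33 / (3e8)^2 = 4.930e+06

4.930e+06 m


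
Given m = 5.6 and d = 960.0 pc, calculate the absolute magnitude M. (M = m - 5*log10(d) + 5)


M = m - 5*log10(d) + 5 = 5.6 - 5*log10(960.0) + 5 = -4.3114

-4.3114


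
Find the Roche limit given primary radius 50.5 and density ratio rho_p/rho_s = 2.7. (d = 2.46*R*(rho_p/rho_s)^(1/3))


d_Roche = 2.46 * 50.5 * 2.7^(1/3) = 172.9874

172.9874


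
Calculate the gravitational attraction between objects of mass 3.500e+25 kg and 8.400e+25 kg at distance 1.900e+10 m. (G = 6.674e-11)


F = G*m1*m2/r^2 = 6.674e-11 * 3.500e+25 * 8.400e+25 / (1.900e+10)^2 = 6.674e-11 * 2.940e+51 / 3.610e+20 = 5.435e+20

5.435e+20 N


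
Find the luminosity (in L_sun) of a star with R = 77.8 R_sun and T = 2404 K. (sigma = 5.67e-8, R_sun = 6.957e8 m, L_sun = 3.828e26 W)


R = 77.8 * 6.957e8 m = 5.412546e+10 m. L = 4*pi*R^2*sigma*T^4 = 4*pi*(5.412546e+10)^2 * 5.67e-8 * 2404^4 = 6.971624331e+28 W. L/L_sun = 6.971624331e+28 / 3.828e26 = 182.1218

182.1218 L_sun


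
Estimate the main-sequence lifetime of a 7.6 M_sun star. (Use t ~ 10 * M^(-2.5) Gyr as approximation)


t = 10 * M^(-2.5) = 10 * 7.6^(-2.5) = 0.0628

0.0628 Gyr


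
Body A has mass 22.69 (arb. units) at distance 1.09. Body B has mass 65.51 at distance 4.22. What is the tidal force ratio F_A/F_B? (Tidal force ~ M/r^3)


Ratio = (M1/r1^3) / (M2/r2^3) = (22.69/1.09^3) / (65.51/4.22^3) = 20.0995

20.0995


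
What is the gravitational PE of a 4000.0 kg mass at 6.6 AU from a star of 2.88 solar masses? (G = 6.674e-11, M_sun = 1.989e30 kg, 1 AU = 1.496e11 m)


M = 2.88 * 1.989e30 kg = 5.72832e+30 kg; r = 6.6 AU * 1.496e11 m/AU = 9.8736e+11 m. U = -GM*m/r = -(6.674e-11 * 5.72832e+30 * 4000.0) / 9.8736e+11 = -1.549e+12

-1.549e+12 J


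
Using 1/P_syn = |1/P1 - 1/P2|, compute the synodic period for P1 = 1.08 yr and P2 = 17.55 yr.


1/P_syn = |1/P1 - 1/P2| = |1/1.08 - 1/17.55| => P_syn = 1.1508

1.1508 years


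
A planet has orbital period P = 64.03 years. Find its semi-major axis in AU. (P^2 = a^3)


a = P^(2/3) = 64.03^(2/3) = 16.005

16.005 AU


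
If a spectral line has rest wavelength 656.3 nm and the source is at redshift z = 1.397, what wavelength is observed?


lam_obs = lam_emit * (1 + z) = 656.3 * (1 + 1.397) = 1573.1511

1573.1511 nm


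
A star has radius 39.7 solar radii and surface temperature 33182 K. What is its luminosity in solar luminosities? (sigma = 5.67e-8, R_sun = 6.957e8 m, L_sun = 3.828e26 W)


R = 39.7 * 6.957e8 m = 2.761929e+10 m. L = 4*pi*R^2*sigma*T^4 = 4*pi*(2.761929e+10)^2 * 5.67e-8 * 33182^4 = 6.589131564e+32 W. L/L_sun = 6.589131564e+32 / 3.828e26 = 1.721e+06

1.721e+06 L_sun


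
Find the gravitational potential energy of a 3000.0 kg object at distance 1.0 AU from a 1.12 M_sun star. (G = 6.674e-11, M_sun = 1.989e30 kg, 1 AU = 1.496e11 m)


M = 1.12 * 1.989e30 kg = 2.22768e+30 kg; r = 1.0 AU * 1.496e11 m/AU = 1.496e+11 m. U = -GM*m/r = -(6.674e-11 * 2.22768e+30 * 3000.0) / 1.496e+11 = -2.981e+12

-2.981e+12 J


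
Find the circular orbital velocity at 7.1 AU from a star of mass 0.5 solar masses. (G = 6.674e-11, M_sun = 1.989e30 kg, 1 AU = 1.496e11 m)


v = sqrt(GM/r) = sqrt(6.674e-11 * 9.945e+29 / 1.062e+12) = 7904.9754

7904.9754 m/s


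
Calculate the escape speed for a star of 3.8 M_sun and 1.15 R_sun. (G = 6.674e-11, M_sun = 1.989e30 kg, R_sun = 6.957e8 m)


M = 3.8 * 1.989e30 kg = 7.5582e+30 kg; R = 1.15 * 6.957e8 m = 8.00055e+08 m. v_esc = sqrt(2GM/R) = sqrt(2 * 6.674e-11 * 7.5582e+30 / 8.00055e+08) = 1.123e+06

1.123e+06 m/s


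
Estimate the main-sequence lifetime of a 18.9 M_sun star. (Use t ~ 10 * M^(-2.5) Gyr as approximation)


t = 10 * M^(-2.5) = 10 * 18.9^(-2.5) = 0.0064

0.0064 Gyr


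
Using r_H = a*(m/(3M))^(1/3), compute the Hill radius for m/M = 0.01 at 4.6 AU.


r_H = a * (m/3M)^(1/3) = 4.6 * (0.01/3)^(1/3) = 0.6871

0.6871 AU


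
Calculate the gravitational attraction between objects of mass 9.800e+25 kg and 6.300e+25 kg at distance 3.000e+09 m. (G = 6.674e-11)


F = G*m1*m2/r^2 = 6.674e-11 * 9.800e+25 * 6.300e+25 / (3.000e+09)^2 = 6.674e-11 * 6.174e+51 / 9.000e+18 = 4.578e+22

4.578e+22 N


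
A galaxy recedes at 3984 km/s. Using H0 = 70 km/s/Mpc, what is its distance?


d = v / H0 = 3984 / 70 = 56.9143

56.9143 Mpc


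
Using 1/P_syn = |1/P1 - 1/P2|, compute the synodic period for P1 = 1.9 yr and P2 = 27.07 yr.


1/P_syn = |1/P1 - 1/P2| = |1/1.9 - 1/27.07| => P_syn = 2.0434

2.0434 years


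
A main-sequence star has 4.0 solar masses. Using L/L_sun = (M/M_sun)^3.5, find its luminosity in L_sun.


L/L_sun = (M/M_sun)^3.5 = 4.0^3.5 = 128.0

128.0 L_sun


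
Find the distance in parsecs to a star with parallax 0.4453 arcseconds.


d = 1/p = 1/0.4453 = 2.2457

2.2457 pc


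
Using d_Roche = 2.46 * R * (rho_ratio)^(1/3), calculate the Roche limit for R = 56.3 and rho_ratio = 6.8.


d_Roche = 2.46 * 56.3 * 6.8^(1/3) = 262.3895

262.3895


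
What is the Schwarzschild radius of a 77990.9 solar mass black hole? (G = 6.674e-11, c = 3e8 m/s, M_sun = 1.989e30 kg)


M = 77990.9 * 1.989e30 kg = 1.551239001e+35 kg. rs = 2GM/c^2 = 2 * 6.674e-11 * 1.551239001e+35 / (3e8)^2 = 2.301e+08

2.301e+08 m


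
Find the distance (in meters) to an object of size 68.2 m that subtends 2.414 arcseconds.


D = size / theta_rad, theta_rad = 2.414 * pi/(180*3600) = 1.170e-05, D = 5.827e+06

5.827e+06 m


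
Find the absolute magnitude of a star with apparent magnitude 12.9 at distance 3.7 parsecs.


M = m - 5*log10(d) + 5 = 12.9 - 5*log10(3.7) + 5 = 15.059

15.059


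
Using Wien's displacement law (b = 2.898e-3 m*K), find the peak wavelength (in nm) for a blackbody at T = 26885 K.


lam_max = b / T = 2.898e-3 / 26885 = 1.078e-07 m = 107.7924 nm

107.7924 nm


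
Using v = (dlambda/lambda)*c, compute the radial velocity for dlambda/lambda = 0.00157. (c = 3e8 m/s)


v = (dlambda/lambda) * c = 0.00157 * 3e8 = 471000.0

471000.0 m/s


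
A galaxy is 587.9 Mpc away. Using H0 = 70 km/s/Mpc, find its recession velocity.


v = H0 * d = 70 * 587.9 = 41153.0

41153.0 km/s


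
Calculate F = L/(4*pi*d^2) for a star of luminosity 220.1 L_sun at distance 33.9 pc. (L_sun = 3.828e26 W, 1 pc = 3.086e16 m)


F = L / (4*pi*d^2) = 8.425e+28 / (4*pi*(1.046e+18)^2) = 6.126e-09

6.126e-09 W/m^2


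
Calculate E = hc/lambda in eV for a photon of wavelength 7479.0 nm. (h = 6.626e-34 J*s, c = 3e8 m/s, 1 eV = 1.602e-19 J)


E = hc/lambda = 6.626e-34 * 3e8 / 7.479e-06 = 2.658e-20 J = 0.1659 eV

0.1659 eV


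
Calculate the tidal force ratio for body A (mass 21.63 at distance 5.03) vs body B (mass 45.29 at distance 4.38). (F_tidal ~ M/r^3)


Ratio = (M1/r1^3) / (M2/r2^3) = (21.63/5.03^3) / (45.29/4.38^3) = 0.3153

0.3153


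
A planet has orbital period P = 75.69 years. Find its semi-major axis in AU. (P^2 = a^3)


a = P^(2/3) = 75.69^(2/3) = 17.8934

17.8934 AU


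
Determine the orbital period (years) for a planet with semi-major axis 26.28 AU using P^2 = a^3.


P = a^(3/2) = 26.28^1.5 = 134.7219

134.7219 years


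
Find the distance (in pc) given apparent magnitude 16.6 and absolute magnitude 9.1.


d = 10^((m - M + 5)/5) = 10^((16.6 - 9.1 + 5)/5) = 316.2278

316.2278 pc


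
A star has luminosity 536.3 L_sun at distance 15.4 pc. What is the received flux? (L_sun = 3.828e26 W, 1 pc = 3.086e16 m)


F = L / (4*pi*d^2) = 2.053e+29 / (4*pi*(4.752e+17)^2) = 7.233e-08

7.233e-08 W/m^2


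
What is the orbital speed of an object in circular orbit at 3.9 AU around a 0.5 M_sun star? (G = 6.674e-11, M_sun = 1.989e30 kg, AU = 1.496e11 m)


v = sqrt(GM/r) = sqrt(6.674e-11 * 9.945e+29 / 5.834e+11) = 10665.8972

10665.8972 m/s
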